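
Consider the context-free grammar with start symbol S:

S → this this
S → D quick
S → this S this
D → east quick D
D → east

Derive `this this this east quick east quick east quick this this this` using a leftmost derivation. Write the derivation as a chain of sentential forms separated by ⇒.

S ⇒ this S this ⇒ this this S this this ⇒ this this this S this this this ⇒ this this this D quick this this this ⇒ this this this east quick D quick this this this ⇒ this this this east quick east quick D quick this this this ⇒ this this this east quick east quick east quick this this this

S ⇒ this S this   [S → this S this]
this S this ⇒ this this S this this   [S → this S this]
this this S this this ⇒ this this this S this this this   [S → this S this]
this this this S this this this ⇒ this this this D quick this this this   [S → D quick]
this this this D quick this this this ⇒ this this this east quick D quick this this this   [D → east quick D]
this this this east quick D quick this this this ⇒ this this this east quick east quick D quick this this this   [D → east quick D]
this this this east quick east quick D quick this this this ⇒ this this this east quick east quick east quick this this this   [D → east]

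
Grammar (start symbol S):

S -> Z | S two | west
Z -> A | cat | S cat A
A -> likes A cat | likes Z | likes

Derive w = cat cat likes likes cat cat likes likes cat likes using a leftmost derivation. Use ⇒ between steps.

S ⇒ Z ⇒ S cat A ⇒ Z cat A ⇒ S cat A cat A ⇒ Z cat A cat A ⇒ cat cat A cat A ⇒ cat cat likes A cat cat A ⇒ cat cat likes likes cat cat A ⇒ cat cat likes likes cat cat likes Z ⇒ cat cat likes likes cat cat likes S cat A ⇒ cat cat likes likes cat cat likes Z cat A ⇒ cat cat likes likes cat cat likes A cat A ⇒ cat cat likes likes cat cat likes likes cat A ⇒ cat cat likes likes cat cat likes likes cat likes

S ⇒ Z   [S -> Z]
Z ⇒ S cat A   [Z -> S cat A]
S cat A ⇒ Z cat A   [S -> Z]
Z cat A ⇒ S cat A cat A   [Z -> S cat A]
S cat A cat A ⇒ Z cat A cat A   [S -> Z]
Z cat A cat A ⇒ cat cat A cat A   [Z -> cat]
cat cat A cat A ⇒ cat cat likes A cat cat A   [A -> likes A cat]
cat cat likes A cat cat A ⇒ cat cat likes likes cat cat A   [A -> likes]
cat cat likes likes cat cat A ⇒ cat cat likes likes cat cat likes Z   [A -> likes Z]
cat cat likes likes cat cat likes Z ⇒ cat cat likes likes cat cat likes S cat A   [Z -> S cat A]
cat cat likes likes cat cat likes S cat A ⇒ cat cat likes likes cat cat likes Z cat A   [S -> Z]
cat cat likes likes cat cat likes Z cat A ⇒ cat cat likes likes cat cat likes A cat A   [Z -> A]
cat cat likes likes cat cat likes A cat A ⇒ cat cat likes likes cat cat likes likes cat A   [A -> likes]
cat cat likes likes cat cat likes likes cat A ⇒ cat cat likes likes cat cat likes likes cat likes   [A -> likes]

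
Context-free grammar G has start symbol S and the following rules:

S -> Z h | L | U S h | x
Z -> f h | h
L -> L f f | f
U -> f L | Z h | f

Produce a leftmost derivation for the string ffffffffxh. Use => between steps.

S=>USh=>fLSh=>fLffSh=>fLffffSh=>fLffffffSh=>ffffffffSh=>ffffffffxh

S => USh   [S -> U S h]
USh => fLSh   [U -> f L]
fLSh => fLffSh   [L -> L f f]
fLffSh => fLffffSh   [L -> L f f]
fLffffSh => fLffffffSh   [L -> L f f]
fLffffffSh => ffffffffSh   [L -> f]
ffffffffSh => ffffffffxh   [S -> x]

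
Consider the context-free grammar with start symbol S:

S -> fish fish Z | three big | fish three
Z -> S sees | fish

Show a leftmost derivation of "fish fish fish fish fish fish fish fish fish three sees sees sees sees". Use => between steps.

S => fish fish Z => fish fish S sees => fish fish fish fish Z sees => fish fish fish fish S sees sees => fish fish fish fish fish fish Z sees sees => fish fish fish fish fish fish S sees sees sees => fish fish fish fish fish fish fish fish Z sees sees sees => fish fish fish fish fish fish fish fish S sees sees sees sees => fish fish fish fish fish fish fish fish fish three sees sees sees sees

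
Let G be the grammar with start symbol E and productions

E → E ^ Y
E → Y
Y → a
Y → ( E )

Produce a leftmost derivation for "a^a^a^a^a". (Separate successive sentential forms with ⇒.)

E ⇒ E^Y ⇒ E^Y^Y ⇒ E^Y^Y^Y ⇒ E^Y^Y^Y^Y ⇒ Y^Y^Y^Y^Y ⇒ a^Y^Y^Y^Y ⇒ a^a^Y^Y^Y ⇒ a^a^a^Y^Y ⇒ a^a^a^a^Y ⇒ a^a^a^a^a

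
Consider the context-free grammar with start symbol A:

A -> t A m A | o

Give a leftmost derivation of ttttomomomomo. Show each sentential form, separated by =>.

A => tAmA => ttAmAmA => tttAmAmAmA => ttttAmAmAmAmA => ttttomAmAmAmA => ttttomomAmAmA => ttttomomomAmA => ttttomomomomA => ttttomomomomo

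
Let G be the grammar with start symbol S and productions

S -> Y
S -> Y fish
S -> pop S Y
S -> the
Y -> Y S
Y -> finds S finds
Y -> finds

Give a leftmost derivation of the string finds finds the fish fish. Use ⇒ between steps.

S ⇒ Y fish ⇒ Y S fish ⇒ finds S fish ⇒ finds Y fish fish ⇒ finds Y S fish fish ⇒ finds finds S fish fish ⇒ finds finds the fish fish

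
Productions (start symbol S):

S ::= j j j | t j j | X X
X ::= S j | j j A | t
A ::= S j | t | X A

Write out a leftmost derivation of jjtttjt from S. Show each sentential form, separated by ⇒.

S ⇒ XX   [S ::= X X]
XX ⇒ SjX   [X ::= S j]
SjX ⇒ XXjX   [S ::= X X]
XXjX ⇒ jjAXjX   [X ::= j j A]
jjAXjX ⇒ jjXAXjX   [A ::= X A]
jjXAXjX ⇒ jjtAXjX   [X ::= t]
jjtAXjX ⇒ jjttXjX   [A ::= t]
jjttXjX ⇒ jjtttjX   [X ::= t]
jjtttjX ⇒ jjtttjt   [X ::= t]

S ⇒ XX ⇒ SjX ⇒ XXjX ⇒ jjAXjX ⇒ jjXAXjX ⇒ jjtAXjX ⇒ jjttXjX ⇒ jjtttjX ⇒ jjtttjt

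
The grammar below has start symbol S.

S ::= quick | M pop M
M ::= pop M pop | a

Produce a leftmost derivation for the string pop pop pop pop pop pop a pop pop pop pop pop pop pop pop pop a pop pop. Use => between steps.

S => M pop M => pop M pop pop M => pop pop M pop pop pop M => pop pop pop M pop pop pop pop M => pop pop pop pop M pop pop pop pop pop M => pop pop pop pop pop M pop pop pop pop pop pop M => pop pop pop pop pop pop M pop pop pop pop pop pop pop M => pop pop pop pop pop pop a pop pop pop pop pop pop pop M => pop pop pop pop pop pop a pop pop pop pop pop pop pop pop M pop => pop pop pop pop pop pop a pop pop pop pop pop pop pop pop pop M pop pop => pop pop pop pop pop pop a pop pop pop pop pop pop pop pop pop a pop pop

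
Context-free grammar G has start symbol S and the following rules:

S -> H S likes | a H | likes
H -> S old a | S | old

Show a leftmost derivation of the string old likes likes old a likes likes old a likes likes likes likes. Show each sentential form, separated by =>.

S => H S likes => S S likes => H S likes S likes => S old a S likes S likes => H S likes old a S likes S likes => S old a S likes old a S likes S likes => H S likes old a S likes old a S likes S likes => old S likes old a S likes old a S likes S likes => old likes likes old a S likes old a S likes S likes => old likes likes old a likes likes old a S likes S likes => old likes likes old a likes likes old a likes likes S likes => old likes likes old a likes likes old a likes likes likes likes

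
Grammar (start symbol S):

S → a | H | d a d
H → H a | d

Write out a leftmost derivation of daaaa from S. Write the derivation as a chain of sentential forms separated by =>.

S => H   [S → H]
H => Ha   [H → H a]
Ha => Haa   [H → H a]
Haa => Haaa   [H → H a]
Haaa => Haaaa   [H → H a]
Haaaa => daaaa   [H → d]

S=>H=>Ha=>Haa=>Haaa=>Haaaa=>daaaa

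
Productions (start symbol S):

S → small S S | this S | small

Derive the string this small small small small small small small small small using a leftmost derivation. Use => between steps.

S => this S => this small S S => this small small S => this small small small S S => this small small small small S S S => this small small small small small S S S S => this small small small small small small S S S => this small small small small small small small S S => this small small small small small small small small S => this small small small small small small small small small

S => this S   [S → this S]
this S => this small S S   [S → small S S]
this small S S => this small small S   [S → small]
this small small S => this small small small S S   [S → small S S]
this small small small S S => this small small small small S S S   [S → small S S]
this small small small small S S S => this small small small small small S S S S   [S → small S S]
this small small small small small S S S S => this small small small small small small S S S   [S → small]
this small small small small small small S S S => this small small small small small small small S S   [S → small]
this small small small small small small small S S => this small small small small small small small small S   [S → small]
this small small small small small small small small S => this small small small small small small small small small   [S → small]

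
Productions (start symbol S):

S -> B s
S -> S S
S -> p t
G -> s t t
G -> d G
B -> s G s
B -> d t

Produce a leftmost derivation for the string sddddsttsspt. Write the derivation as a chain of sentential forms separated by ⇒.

S⇒SS⇒BsS⇒sGssS⇒sdGssS⇒sddGssS⇒sdddGssS⇒sddddGssS⇒sddddsttssS⇒sddddsttsspt

S ⇒ SS   [S -> S S]
SS ⇒ BsS   [S -> B s]
BsS ⇒ sGssS   [B -> s G s]
sGssS ⇒ sdGssS   [G -> d G]
sdGssS ⇒ sddGssS   [G -> d G]
sddGssS ⇒ sdddGssS   [G -> d G]
sdddGssS ⇒ sddddGssS   [G -> d G]
sddddGssS ⇒ sddddsttssS   [G -> s t t]
sddddsttssS ⇒ sddddsttsspt   [S -> p t]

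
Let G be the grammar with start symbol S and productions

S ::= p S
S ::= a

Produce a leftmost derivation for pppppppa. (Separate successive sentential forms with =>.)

S => pS   [S ::= p S]
pS => ppS   [S ::= p S]
ppS => pppS   [S ::= p S]
pppS => ppppS   [S ::= p S]
ppppS => pppppS   [S ::= p S]
pppppS => ppppppS   [S ::= p S]
ppppppS => pppppppS   [S ::= p S]
pppppppS => pppppppa   [S ::= a]

S => pS => ppS => pppS => ppppS => pppppS => ppppppS => pppppppS => pppppppa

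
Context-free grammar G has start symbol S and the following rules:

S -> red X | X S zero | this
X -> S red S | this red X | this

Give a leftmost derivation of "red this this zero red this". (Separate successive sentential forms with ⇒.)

S ⇒ red X   [S -> red X]
red X ⇒ red S red S   [X -> S red S]
red S red S ⇒ red X S zero red S   [S -> X S zero]
red X S zero red S ⇒ red this S zero red S   [X -> this]
red this S zero red S ⇒ red this this zero red S   [S -> this]
red this this zero red S ⇒ red this this zero red this   [S -> this]

S ⇒ red X ⇒ red S red S ⇒ red X S zero red S ⇒ red this S zero red S ⇒ red this this zero red S ⇒ red this this zero red this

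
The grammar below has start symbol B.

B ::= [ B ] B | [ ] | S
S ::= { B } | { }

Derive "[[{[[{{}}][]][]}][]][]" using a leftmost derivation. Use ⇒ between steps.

B ⇒ [B]B ⇒ [[B]B]B ⇒ [[S]B]B ⇒ [[{B}]B]B ⇒ [[{[B]B}]B]B ⇒ [[{[[B]B]B}]B]B ⇒ [[{[[S]B]B}]B]B ⇒ [[{[[{B}]B]B}]B]B ⇒ [[{[[{S}]B]B}]B]B ⇒ [[{[[{{}}]B]B}]B]B ⇒ [[{[[{{}}][]]B}]B]B ⇒ [[{[[{{}}][]][]}]B]B ⇒ [[{[[{{}}][]][]}][]]B ⇒ [[{[[{{}}][]][]}][]][]

B ⇒ [B]B   [B ::= [ B ] B]
[B]B ⇒ [[B]B]B   [B ::= [ B ] B]
[[B]B]B ⇒ [[S]B]B   [B ::= S]
[[S]B]B ⇒ [[{B}]B]B   [S ::= { B }]
[[{B}]B]B ⇒ [[{[B]B}]B]B   [B ::= [ B ] B]
[[{[B]B}]B]B ⇒ [[{[[B]B]B}]B]B   [B ::= [ B ] B]
[[{[[B]B]B}]B]B ⇒ [[{[[S]B]B}]B]B   [B ::= S]
[[{[[S]B]B}]B]B ⇒ [[{[[{B}]B]B}]B]B   [S ::= { B }]
[[{[[{B}]B]B}]B]B ⇒ [[{[[{S}]B]B}]B]B   [B ::= S]
[[{[[{S}]B]B}]B]B ⇒ [[{[[{{}}]B]B}]B]B   [S ::= { }]
[[{[[{{}}]B]B}]B]B ⇒ [[{[[{{}}][]]B}]B]B   [B ::= [ ]]
[[{[[{{}}][]]B}]B]B ⇒ [[{[[{{}}][]][]}]B]B   [B ::= [ ]]
[[{[[{{}}][]][]}]B]B ⇒ [[{[[{{}}][]][]}][]]B   [B ::= [ ]]
[[{[[{{}}][]][]}][]]B ⇒ [[{[[{{}}][]][]}][]][]   [B ::= [ ]]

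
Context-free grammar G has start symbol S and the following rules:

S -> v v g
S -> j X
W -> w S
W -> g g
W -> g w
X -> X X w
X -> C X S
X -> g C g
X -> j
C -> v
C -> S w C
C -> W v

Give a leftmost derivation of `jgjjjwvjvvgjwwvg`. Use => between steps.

S => jX   [S -> j X]
jX => jgCg   [X -> g C g]
jgCg => jgSwCg   [C -> S w C]
jgSwCg => jgjXwCg   [S -> j X]
jgjXwCg => jgjXXwwCg   [X -> X X w]
jgjXXwwCg => jgjCXSXwwCg   [X -> C X S]
jgjCXSXwwCg => jgjSwCXSXwwCg   [C -> S w C]
jgjSwCXSXwwCg => jgjjXwCXSXwwCg   [S -> j X]
jgjjXwCXSXwwCg => jgjjjwCXSXwwCg   [X -> j]
jgjjjwCXSXwwCg => jgjjjwvXSXwwCg   [C -> v]
jgjjjwvXSXwwCg => jgjjjwvjSXwwCg   [X -> j]
jgjjjwvjSXwwCg => jgjjjwvjvvgXwwCg   [S -> v v g]
jgjjjwvjvvgXwwCg => jgjjjwvjvvgjwwCg   [X -> j]
jgjjjwvjvvgjwwCg => jgjjjwvjvvgjwwvg   [C -> v]

S=>jX=>jgCg=>jgSwCg=>jgjXwCg=>jgjXXwwCg=>jgjCXSXwwCg=>jgjSwCXSXwwCg=>jgjjXwCXSXwwCg=>jgjjjwCXSXwwCg=>jgjjjwvXSXwwCg=>jgjjjwvjSXwwCg=>jgjjjwvjvvgXwwCg=>jgjjjwvjvvgjwwCg=>jgjjjwvjvvgjwwvg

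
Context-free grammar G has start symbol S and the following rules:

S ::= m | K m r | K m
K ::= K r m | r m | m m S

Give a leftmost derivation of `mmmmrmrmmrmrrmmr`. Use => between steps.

S => Kmr => Krmmr => mmSrmmr => mmKmrrmmr => mmmmSmrrmmr => mmmmKmrmrrmmr => mmmmKrmmrmrrmmr => mmmmrmrmmrmrrmmr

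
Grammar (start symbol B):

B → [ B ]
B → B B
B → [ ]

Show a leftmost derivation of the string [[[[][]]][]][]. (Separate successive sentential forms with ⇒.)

B ⇒ BB ⇒ [B]B ⇒ [BB]B ⇒ [[B]B]B ⇒ [[[B]]B]B ⇒ [[[BB]]B]B ⇒ [[[[]B]]B]B ⇒ [[[[][]]]B]B ⇒ [[[[][]]][]]B ⇒ [[[[][]]][]][]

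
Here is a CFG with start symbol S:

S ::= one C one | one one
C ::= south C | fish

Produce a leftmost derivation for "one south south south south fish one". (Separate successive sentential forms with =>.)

S => one C one => one south C one => one south south C one => one south south south C one => one south south south south C one => one south south south south fish one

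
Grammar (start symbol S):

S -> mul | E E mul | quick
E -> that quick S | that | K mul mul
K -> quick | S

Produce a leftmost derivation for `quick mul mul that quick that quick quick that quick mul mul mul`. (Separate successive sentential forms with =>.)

S => E E mul   [S -> E E mul]
E E mul => K mul mul E mul   [E -> K mul mul]
K mul mul E mul => quick mul mul E mul   [K -> quick]
quick mul mul E mul => quick mul mul that quick S mul   [E -> that quick S]
quick mul mul that quick S mul => quick mul mul that quick E E mul mul   [S -> E E mul]
quick mul mul that quick E E mul mul => quick mul mul that quick that quick S E mul mul   [E -> that quick S]
quick mul mul that quick that quick S E mul mul => quick mul mul that quick that quick quick E mul mul   [S -> quick]
quick mul mul that quick that quick quick E mul mul => quick mul mul that quick that quick quick that quick S mul mul   [E -> that quick S]
quick mul mul that quick that quick quick that quick S mul mul => quick mul mul that quick that quick quick that quick mul mul mul   [S -> mul]

S => E E mul => K mul mul E mul => quick mul mul E mul => quick mul mul that quick S mul => quick mul mul that quick E E mul mul => quick mul mul that quick that quick S E mul mul => quick mul mul that quick that quick quick E mul mul => quick mul mul that quick that quick quick that quick S mul mul => quick mul mul that quick that quick quick that quick mul mul mul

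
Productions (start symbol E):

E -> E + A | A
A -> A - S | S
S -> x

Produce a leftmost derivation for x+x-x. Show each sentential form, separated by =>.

E => E+A   [E -> E + A]
E+A => A+A   [E -> A]
A+A => S+A   [A -> S]
S+A => x+A   [S -> x]
x+A => x+A-S   [A -> A - S]
x+A-S => x+S-S   [A -> S]
x+S-S => x+x-S   [S -> x]
x+x-S => x+x-x   [S -> x]

E => E+A => A+A => S+A => x+A => x+A-S => x+S-S => x+x-S => x+x-x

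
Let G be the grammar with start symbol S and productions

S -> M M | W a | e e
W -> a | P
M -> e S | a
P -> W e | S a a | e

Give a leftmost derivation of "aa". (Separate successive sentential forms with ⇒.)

S⇒MM⇒aM⇒aa

S ⇒ MM   [S -> M M]
MM ⇒ aM   [M -> a]
aM ⇒ aa   [M -> a]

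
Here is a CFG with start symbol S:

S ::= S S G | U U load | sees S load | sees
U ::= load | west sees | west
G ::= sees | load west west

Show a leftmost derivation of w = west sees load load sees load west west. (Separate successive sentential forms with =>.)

S => S S G => U U load S G => west sees U load S G => west sees load load S G => west sees load load sees G => west sees load load sees load west west

S => S S G   [S ::= S S G]
S S G => U U load S G   [S ::= U U load]
U U load S G => west sees U load S G   [U ::= west sees]
west sees U load S G => west sees load load S G   [U ::= load]
west sees load load S G => west sees load load sees G   [S ::= sees]
west sees load load sees G => west sees load load sees load west west   [G ::= load west west]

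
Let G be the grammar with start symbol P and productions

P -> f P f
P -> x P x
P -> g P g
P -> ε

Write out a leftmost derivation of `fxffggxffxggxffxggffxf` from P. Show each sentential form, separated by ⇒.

P ⇒ fPf ⇒ fxPxf ⇒ fxfPfxf ⇒ fxffPffxf ⇒ fxffgPgffxf ⇒ fxffggPggffxf ⇒ fxffggxPxggffxf ⇒ fxffggxfPfxggffxf ⇒ fxffggxffPffxggffxf ⇒ fxffggxffxPxffxggffxf ⇒ fxffggxffxgPgxffxggffxf ⇒ fxffggxffxggxffxggffxf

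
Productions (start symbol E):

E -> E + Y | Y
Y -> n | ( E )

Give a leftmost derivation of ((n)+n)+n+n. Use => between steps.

E=>E+Y=>E+Y+Y=>Y+Y+Y=>(E)+Y+Y=>(E+Y)+Y+Y=>(Y+Y)+Y+Y=>((E)+Y)+Y+Y=>((Y)+Y)+Y+Y=>((n)+Y)+Y+Y=>((n)+n)+Y+Y=>((n)+n)+n+Y=>((n)+n)+n+n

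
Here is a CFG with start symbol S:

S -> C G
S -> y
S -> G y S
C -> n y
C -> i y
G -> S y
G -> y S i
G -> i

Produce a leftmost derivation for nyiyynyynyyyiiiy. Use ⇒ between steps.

S ⇒ CG   [S -> C G]
CG ⇒ nyG   [C -> n y]
nyG ⇒ nySy   [G -> S y]
nySy ⇒ nyCGy   [S -> C G]
nyCGy ⇒ nyiyGy   [C -> i y]
nyiyGy ⇒ nyiyySiy   [G -> y S i]
nyiyySiy ⇒ nyiyyCGiy   [S -> C G]
nyiyyCGiy ⇒ nyiyynyGiy   [C -> n y]
nyiyynyGiy ⇒ nyiyynyySiiy   [G -> y S i]
nyiyynyySiiy ⇒ nyiyynyyCGiiy   [S -> C G]
nyiyynyyCGiiy ⇒ nyiyynyynyGiiy   [C -> n y]
nyiyynyynyGiiy ⇒ nyiyynyynyySiiiy   [G -> y S i]
nyiyynyynyySiiiy ⇒ nyiyynyynyyyiiiy   [S -> y]

S ⇒ CG ⇒ nyG ⇒ nySy ⇒ nyCGy ⇒ nyiyGy ⇒ nyiyySiy ⇒ nyiyyCGiy ⇒ nyiyynyGiy ⇒ nyiyynyySiiy ⇒ nyiyynyyCGiiy ⇒ nyiyynyynyGiiy ⇒ nyiyynyynyySiiiy ⇒ nyiyynyynyyyiiiy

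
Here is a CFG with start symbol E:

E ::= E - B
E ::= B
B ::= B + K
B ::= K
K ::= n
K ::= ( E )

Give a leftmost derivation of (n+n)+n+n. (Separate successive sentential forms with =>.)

E=>B=>B+K=>B+K+K=>K+K+K=>(E)+K+K=>(B)+K+K=>(B+K)+K+K=>(K+K)+K+K=>(n+K)+K+K=>(n+n)+K+K=>(n+n)+n+K=>(n+n)+n+n

E => B   [E ::= B]
B => B+K   [B ::= B + K]
B+K => B+K+K   [B ::= B + K]
B+K+K => K+K+K   [B ::= K]
K+K+K => (E)+K+K   [K ::= ( E )]
(E)+K+K => (B)+K+K   [E ::= B]
(B)+K+K => (B+K)+K+K   [B ::= B + K]
(B+K)+K+K => (K+K)+K+K   [B ::= K]
(K+K)+K+K => (n+K)+K+K   [K ::= n]
(n+K)+K+K => (n+n)+K+K   [K ::= n]
(n+n)+K+K => (n+n)+n+K   [K ::= n]
(n+n)+n+K => (n+n)+n+n   [K ::= n]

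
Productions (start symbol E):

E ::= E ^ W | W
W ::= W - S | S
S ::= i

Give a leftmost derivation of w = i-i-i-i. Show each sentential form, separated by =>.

E => W => W-S => W-S-S => W-S-S-S => S-S-S-S => i-S-S-S => i-i-S-S => i-i-i-S => i-i-i-i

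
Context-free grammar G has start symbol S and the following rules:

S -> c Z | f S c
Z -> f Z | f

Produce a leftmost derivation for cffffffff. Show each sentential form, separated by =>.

S=>cZ=>cfZ=>cffZ=>cfffZ=>cffffZ=>cfffffZ=>cffffffZ=>cfffffffZ=>cffffffff

S => cZ   [S -> c Z]
cZ => cfZ   [Z -> f Z]
cfZ => cffZ   [Z -> f Z]
cffZ => cfffZ   [Z -> f Z]
cfffZ => cffffZ   [Z -> f Z]
cffffZ => cfffffZ   [Z -> f Z]
cfffffZ => cffffffZ   [Z -> f Z]
cffffffZ => cfffffffZ   [Z -> f Z]
cfffffffZ => cffffffff   [Z -> f]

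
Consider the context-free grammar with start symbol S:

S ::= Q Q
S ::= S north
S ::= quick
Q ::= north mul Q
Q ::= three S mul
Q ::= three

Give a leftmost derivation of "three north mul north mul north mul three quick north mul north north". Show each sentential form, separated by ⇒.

S ⇒ S north ⇒ S north north ⇒ Q Q north north ⇒ three Q north north ⇒ three north mul Q north north ⇒ three north mul north mul Q north north ⇒ three north mul north mul north mul Q north north ⇒ three north mul north mul north mul three S mul north north ⇒ three north mul north mul north mul three S north mul north north ⇒ three north mul north mul north mul three quick north mul north north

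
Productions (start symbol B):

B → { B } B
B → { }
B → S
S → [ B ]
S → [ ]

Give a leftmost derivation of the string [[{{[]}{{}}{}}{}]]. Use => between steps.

B => S => [B] => [S] => [[B]] => [[{B}B]] => [[{{B}B}B]] => [[{{S}B}B]] => [[{{[]}B}B]] => [[{{[]}{B}B}B]] => [[{{[]}{{}}B}B]] => [[{{[]}{{}}{}}B]] => [[{{[]}{{}}{}}{}]]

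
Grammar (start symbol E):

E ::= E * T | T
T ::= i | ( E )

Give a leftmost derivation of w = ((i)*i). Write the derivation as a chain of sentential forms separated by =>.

E => T => (E) => (E*T) => (T*T) => ((E)*T) => ((T)*T) => ((i)*T) => ((i)*i)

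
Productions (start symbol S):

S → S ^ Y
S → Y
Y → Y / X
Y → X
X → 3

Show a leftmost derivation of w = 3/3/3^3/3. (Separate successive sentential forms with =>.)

S => S^Y => Y^Y => Y/X^Y => Y/X/X^Y => X/X/X^Y => 3/X/X^Y => 3/3/X^Y => 3/3/3^Y => 3/3/3^Y/X => 3/3/3^X/X => 3/3/3^3/X => 3/3/3^3/3

S => S^Y   [S → S ^ Y]
S^Y => Y^Y   [S → Y]
Y^Y => Y/X^Y   [Y → Y / X]
Y/X^Y => Y/X/X^Y   [Y → Y / X]
Y/X/X^Y => X/X/X^Y   [Y → X]
X/X/X^Y => 3/X/X^Y   [X → 3]
3/X/X^Y => 3/3/X^Y   [X → 3]
3/3/X^Y => 3/3/3^Y   [X → 3]
3/3/3^Y => 3/3/3^Y/X   [Y → Y / X]
3/3/3^Y/X => 3/3/3^X/X   [Y → X]
3/3/3^X/X => 3/3/3^3/X   [X → 3]
3/3/3^3/X => 3/3/3^3/3   [X → 3]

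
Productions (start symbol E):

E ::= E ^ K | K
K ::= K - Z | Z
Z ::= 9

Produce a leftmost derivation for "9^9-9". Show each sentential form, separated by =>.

E => E^K => K^K => Z^K => 9^K => 9^K-Z => 9^Z-Z => 9^9-Z => 9^9-9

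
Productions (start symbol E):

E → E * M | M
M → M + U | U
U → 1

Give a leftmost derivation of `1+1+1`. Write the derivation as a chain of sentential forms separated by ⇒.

E⇒M⇒M+U⇒M+U+U⇒U+U+U⇒1+U+U⇒1+1+U⇒1+1+1

E ⇒ M   [E → M]
M ⇒ M+U   [M → M + U]
M+U ⇒ M+U+U   [M → M + U]
M+U+U ⇒ U+U+U   [M → U]
U+U+U ⇒ 1+U+U   [U → 1]
1+U+U ⇒ 1+1+U   [U → 1]
1+1+U ⇒ 1+1+1   [U → 1]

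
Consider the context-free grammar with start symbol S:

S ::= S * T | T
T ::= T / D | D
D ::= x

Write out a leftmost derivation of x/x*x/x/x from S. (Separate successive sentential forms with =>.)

S => S*T => T*T => T/D*T => D/D*T => x/D*T => x/x*T => x/x*T/D => x/x*T/D/D => x/x*D/D/D => x/x*x/D/D => x/x*x/x/D => x/x*x/x/x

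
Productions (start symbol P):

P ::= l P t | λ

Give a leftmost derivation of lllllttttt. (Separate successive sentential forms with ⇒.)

P ⇒ lPt ⇒ llPtt ⇒ lllPttt ⇒ llllPtttt ⇒ lllllPttttt ⇒ lllllttttt

P ⇒ lPt   [P ::= l P t]
lPt ⇒ llPtt   [P ::= l P t]
llPtt ⇒ lllPttt   [P ::= l P t]
lllPttt ⇒ llllPtttt   [P ::= l P t]
llllPtttt ⇒ lllllPttttt   [P ::= l P t]
lllllPttttt ⇒ lllllttttt   [P ::= λ]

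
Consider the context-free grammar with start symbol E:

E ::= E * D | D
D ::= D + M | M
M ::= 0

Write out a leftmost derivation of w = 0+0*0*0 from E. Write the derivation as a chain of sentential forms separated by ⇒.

E ⇒ E*D ⇒ E*D*D ⇒ D*D*D ⇒ D+M*D*D ⇒ M+M*D*D ⇒ 0+M*D*D ⇒ 0+0*D*D ⇒ 0+0*M*D ⇒ 0+0*0*D ⇒ 0+0*0*M ⇒ 0+0*0*0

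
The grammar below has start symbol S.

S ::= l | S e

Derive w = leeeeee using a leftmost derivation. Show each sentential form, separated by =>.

S => Se   [S ::= S e]
Se => See   [S ::= S e]
See => Seee   [S ::= S e]
Seee => Seeee   [S ::= S e]
Seeee => Seeeee   [S ::= S e]
Seeeee => Seeeeee   [S ::= S e]
Seeeeee => leeeeee   [S ::= l]

S => Se => See => Seee => Seeee => Seeeee => Seeeeee => leeeeee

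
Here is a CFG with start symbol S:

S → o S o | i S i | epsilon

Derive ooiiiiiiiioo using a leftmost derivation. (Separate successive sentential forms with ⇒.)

S⇒oSo⇒ooSoo⇒ooiSioo⇒ooiiSiioo⇒ooiiiSiiioo⇒ooiiiiSiiiioo⇒ooiiiiiiiioo

S ⇒ oSo   [S → o S o]
oSo ⇒ ooSoo   [S → o S o]
ooSoo ⇒ ooiSioo   [S → i S i]
ooiSioo ⇒ ooiiSiioo   [S → i S i]
ooiiSiioo ⇒ ooiiiSiiioo   [S → i S i]
ooiiiSiiioo ⇒ ooiiiiSiiiioo   [S → i S i]
ooiiiiSiiiioo ⇒ ooiiiiiiiioo   [S → epsilon]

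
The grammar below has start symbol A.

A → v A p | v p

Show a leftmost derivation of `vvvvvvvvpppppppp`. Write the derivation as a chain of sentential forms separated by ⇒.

A ⇒ vAp ⇒ vvApp ⇒ vvvAppp ⇒ vvvvApppp ⇒ vvvvvAppppp ⇒ vvvvvvApppppp ⇒ vvvvvvvAppppppp ⇒ vvvvvvvvpppppppp

A ⇒ vAp   [A → v A p]
vAp ⇒ vvApp   [A → v A p]
vvApp ⇒ vvvAppp   [A → v A p]
vvvAppp ⇒ vvvvApppp   [A → v A p]
vvvvApppp ⇒ vvvvvAppppp   [A → v A p]
vvvvvAppppp ⇒ vvvvvvApppppp   [A → v A p]
vvvvvvApppppp ⇒ vvvvvvvAppppppp   [A → v A p]
vvvvvvvAppppppp ⇒ vvvvvvvvpppppppp   [A → v p]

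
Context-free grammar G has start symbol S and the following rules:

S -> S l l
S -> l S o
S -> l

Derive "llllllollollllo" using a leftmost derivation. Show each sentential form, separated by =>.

S => lSo => lSllo => lSllllo => llSollllo => llSllollllo => lllSollollllo => lllSllollollllo => llllllollollllo

S => lSo   [S -> l S o]
lSo => lSllo   [S -> S l l]
lSllo => lSllllo   [S -> S l l]
lSllllo => llSollllo   [S -> l S o]
llSollllo => llSllollllo   [S -> S l l]
llSllollllo => lllSollollllo   [S -> l S o]
lllSollollllo => lllSllollollllo   [S -> S l l]
lllSllollollllo => llllllollollllo   [S -> l]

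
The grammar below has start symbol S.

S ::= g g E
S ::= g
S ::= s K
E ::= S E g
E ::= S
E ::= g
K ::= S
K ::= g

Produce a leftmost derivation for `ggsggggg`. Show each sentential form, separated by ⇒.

S ⇒ ggE   [S ::= g g E]
ggE ⇒ ggSEg   [E ::= S E g]
ggSEg ⇒ ggsKEg   [S ::= s K]
ggsKEg ⇒ ggsSEg   [K ::= S]
ggsSEg ⇒ ggsggEEg   [S ::= g g E]
ggsggEEg ⇒ ggsgggEg   [E ::= g]
ggsgggEg ⇒ ggsggggg   [E ::= g]

S⇒ggE⇒ggSEg⇒ggsKEg⇒ggsSEg⇒ggsggEEg⇒ggsgggEg⇒ggsggggg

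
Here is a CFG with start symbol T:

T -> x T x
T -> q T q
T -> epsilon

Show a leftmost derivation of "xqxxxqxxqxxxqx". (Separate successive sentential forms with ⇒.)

T ⇒ xTx ⇒ xqTqx ⇒ xqxTxqx ⇒ xqxxTxxqx ⇒ xqxxxTxxxqx ⇒ xqxxxqTqxxxqx ⇒ xqxxxqxTxqxxxqx ⇒ xqxxxqxxqxxxqx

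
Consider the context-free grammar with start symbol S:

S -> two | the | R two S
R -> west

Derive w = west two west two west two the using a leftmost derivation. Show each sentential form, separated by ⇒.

S ⇒ R two S ⇒ west two S ⇒ west two R two S ⇒ west two west two S ⇒ west two west two R two S ⇒ west two west two west two S ⇒ west two west two west two the

S ⇒ R two S   [S -> R two S]
R two S ⇒ west two S   [R -> west]
west two S ⇒ west two R two S   [S -> R two S]
west two R two S ⇒ west two west two S   [R -> west]
west two west two S ⇒ west two west two R two S   [S -> R two S]
west two west two R two S ⇒ west two west two west two S   [R -> west]
west two west two west two S ⇒ west two west two west two the   [S -> the]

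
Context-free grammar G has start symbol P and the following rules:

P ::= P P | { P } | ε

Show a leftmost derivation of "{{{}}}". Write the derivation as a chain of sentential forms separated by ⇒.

P ⇒ {P} ⇒ {PP} ⇒ {PPP} ⇒ {PPPP} ⇒ {{P}PPP} ⇒ {{PP}PPP} ⇒ {{{P}P}PPP} ⇒ {{{}P}PPP} ⇒ {{{}}PPP} ⇒ {{{}}PP} ⇒ {{{}}P} ⇒ {{{}}}

P ⇒ {P}   [P ::= { P }]
{P} ⇒ {PP}   [P ::= P P]
{PP} ⇒ {PPP}   [P ::= P P]
{PPP} ⇒ {PPPP}   [P ::= P P]
{PPPP} ⇒ {{P}PPP}   [P ::= { P }]
{{P}PPP} ⇒ {{PP}PPP}   [P ::= P P]
{{PP}PPP} ⇒ {{{P}P}PPP}   [P ::= { P }]
{{{P}P}PPP} ⇒ {{{}P}PPP}   [P ::= ε]
{{{}P}PPP} ⇒ {{{}}PPP}   [P ::= ε]
{{{}}PPP} ⇒ {{{}}PP}   [P ::= ε]
{{{}}PP} ⇒ {{{}}P}   [P ::= ε]
{{{}}P} ⇒ {{{}}}   [P ::= ε]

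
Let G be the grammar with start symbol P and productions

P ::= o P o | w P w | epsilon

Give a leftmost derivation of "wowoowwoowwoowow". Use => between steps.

P=>wPw=>woPow=>wowPwow=>wowoPowow=>wowooPoowow=>wowoowPwoowow=>wowoowwPwwoowow=>wowoowwoPowwoowow=>wowoowwoowwoowow

P => wPw   [P ::= w P w]
wPw => woPow   [P ::= o P o]
woPow => wowPwow   [P ::= w P w]
wowPwow => wowoPowow   [P ::= o P o]
wowoPowow => wowooPoowow   [P ::= o P o]
wowooPoowow => wowoowPwoowow   [P ::= w P w]
wowoowPwoowow => wowoowwPwwoowow   [P ::= w P w]
wowoowwPwwoowow => wowoowwoPowwoowow   [P ::= o P o]
wowoowwoPowwoowow => wowoowwoowwoowow   [P ::= epsilon]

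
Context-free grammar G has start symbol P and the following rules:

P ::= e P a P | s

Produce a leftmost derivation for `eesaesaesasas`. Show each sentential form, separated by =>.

P=>ePaP=>eePaPaP=>eesaPaP=>eesaePaPaP=>eesaesaPaP=>eesaesaePaPaP=>eesaesaesaPaP=>eesaesaesasaP=>eesaesaesasas

P => ePaP   [P ::= e P a P]
ePaP => eePaPaP   [P ::= e P a P]
eePaPaP => eesaPaP   [P ::= s]
eesaPaP => eesaePaPaP   [P ::= e P a P]
eesaePaPaP => eesaesaPaP   [P ::= s]
eesaesaPaP => eesaesaePaPaP   [P ::= e P a P]
eesaesaePaPaP => eesaesaesaPaP   [P ::= s]
eesaesaesaPaP => eesaesaesasaP   [P ::= s]
eesaesaesasaP => eesaesaesasas   [P ::= s]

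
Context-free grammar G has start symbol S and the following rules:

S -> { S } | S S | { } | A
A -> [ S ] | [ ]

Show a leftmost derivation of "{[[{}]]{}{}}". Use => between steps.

S=>{S}=>{SS}=>{AS}=>{[S]S}=>{[A]S}=>{[[S]]S}=>{[[{}]]S}=>{[[{}]]SS}=>{[[{}]]{}S}=>{[[{}]]{}{}}

S => {S}   [S -> { S }]
{S} => {SS}   [S -> S S]
{SS} => {AS}   [S -> A]
{AS} => {[S]S}   [A -> [ S ]]
{[S]S} => {[A]S}   [S -> A]
{[A]S} => {[[S]]S}   [A -> [ S ]]
{[[S]]S} => {[[{}]]S}   [S -> { }]
{[[{}]]S} => {[[{}]]SS}   [S -> S S]
{[[{}]]SS} => {[[{}]]{}S}   [S -> { }]
{[[{}]]{}S} => {[[{}]]{}{}}   [S -> { }]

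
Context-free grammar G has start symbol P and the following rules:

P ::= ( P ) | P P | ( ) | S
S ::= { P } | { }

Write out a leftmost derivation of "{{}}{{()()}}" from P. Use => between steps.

P => PP => SP => {P}P => {S}P => {{}}P => {{}}S => {{}}{P} => {{}}{S} => {{}}{{P}} => {{}}{{PP}} => {{}}{{()P}} => {{}}{{()()}}

P => PP   [P ::= P P]
PP => SP   [P ::= S]
SP => {P}P   [S ::= { P }]
{P}P => {S}P   [P ::= S]
{S}P => {{}}P   [S ::= { }]
{{}}P => {{}}S   [P ::= S]
{{}}S => {{}}{P}   [S ::= { P }]
{{}}{P} => {{}}{S}   [P ::= S]
{{}}{S} => {{}}{{P}}   [S ::= { P }]
{{}}{{P}} => {{}}{{PP}}   [P ::= P P]
{{}}{{PP}} => {{}}{{()P}}   [P ::= ( )]
{{}}{{()P}} => {{}}{{()()}}   [P ::= ( )]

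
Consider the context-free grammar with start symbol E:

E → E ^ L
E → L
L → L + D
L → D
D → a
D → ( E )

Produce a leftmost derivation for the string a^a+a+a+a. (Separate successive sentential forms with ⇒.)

E ⇒ E^L ⇒ L^L ⇒ D^L ⇒ a^L ⇒ a^L+D ⇒ a^L+D+D ⇒ a^L+D+D+D ⇒ a^D+D+D+D ⇒ a^a+D+D+D ⇒ a^a+a+D+D ⇒ a^a+a+a+D ⇒ a^a+a+a+a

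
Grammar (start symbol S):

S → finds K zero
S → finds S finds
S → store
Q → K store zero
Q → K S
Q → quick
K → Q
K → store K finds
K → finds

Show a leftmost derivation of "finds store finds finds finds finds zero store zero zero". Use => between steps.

S => finds K zero   [S → finds K zero]
finds K zero => finds Q zero   [K → Q]
finds Q zero => finds K store zero zero   [Q → K store zero]
finds K store zero zero => finds Q store zero zero   [K → Q]
finds Q store zero zero => finds K S store zero zero   [Q → K S]
finds K S store zero zero => finds store K finds S store zero zero   [K → store K finds]
finds store K finds S store zero zero => finds store finds finds S store zero zero   [K → finds]
finds store finds finds S store zero zero => finds store finds finds finds K zero store zero zero   [S → finds K zero]
finds store finds finds finds K zero store zero zero => finds store finds finds finds finds zero store zero zero   [K → finds]

S => finds K zero => finds Q zero => finds K store zero zero => finds Q store zero zero => finds K S store zero zero => finds store K finds S store zero zero => finds store finds finds S store zero zero => finds store finds finds finds K zero store zero zero => finds store finds finds finds finds zero store zero zero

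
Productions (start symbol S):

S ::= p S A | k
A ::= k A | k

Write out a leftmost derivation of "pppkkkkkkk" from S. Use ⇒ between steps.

S⇒pSA⇒ppSAA⇒pppSAAA⇒pppkAAA⇒pppkkAA⇒pppkkkAA⇒pppkkkkAA⇒pppkkkkkAA⇒pppkkkkkkA⇒pppkkkkkkk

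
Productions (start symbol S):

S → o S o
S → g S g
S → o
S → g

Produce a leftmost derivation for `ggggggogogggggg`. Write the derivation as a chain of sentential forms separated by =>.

S => gSg => ggSgg => gggSggg => ggggSgggg => gggggSggggg => ggggggSgggggg => ggggggoSogggggg => ggggggogogggggg

S => gSg   [S → g S g]
gSg => ggSgg   [S → g S g]
ggSgg => gggSggg   [S → g S g]
gggSggg => ggggSgggg   [S → g S g]
ggggSgggg => gggggSggggg   [S → g S g]
gggggSggggg => ggggggSgggggg   [S → g S g]
ggggggSgggggg => ggggggoSogggggg   [S → o S o]
ggggggoSogggggg => ggggggogogggggg   [S → g]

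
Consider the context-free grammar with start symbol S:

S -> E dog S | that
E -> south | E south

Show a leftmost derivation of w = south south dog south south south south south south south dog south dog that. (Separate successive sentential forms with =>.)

S => E dog S => E south dog S => south south dog S => south south dog E dog S => south south dog E south dog S => south south dog E south south dog S => south south dog E south south south dog S => south south dog E south south south south dog S => south south dog E south south south south south dog S => south south dog E south south south south south south dog S => south south dog south south south south south south south dog S => south south dog south south south south south south south dog E dog S => south south dog south south south south south south south dog south dog S => south south dog south south south south south south south dog south dog that

S => E dog S   [S -> E dog S]
E dog S => E south dog S   [E -> E south]
E south dog S => south south dog S   [E -> south]
south south dog S => south south dog E dog S   [S -> E dog S]
south south dog E dog S => south south dog E south dog S   [E -> E south]
south south dog E south dog S => south south dog E south south dog S   [E -> E south]
south south dog E south south dog S => south south dog E south south south dog S   [E -> E south]
south south dog E south south south dog S => south south dog E south south south south dog S   [E -> E south]
south south dog E south south south south dog S => south south dog E south south south south south dog S   [E -> E south]
south south dog E south south south south south dog S => south south dog E south south south south south south dog S   [E -> E south]
south south dog E south south south south south south dog S => south south dog south south south south south south south dog S   [E -> south]
south south dog south south south south south south south dog S => south south dog south south south south south south south dog E dog S   [S -> E dog S]
south south dog south south south south south south south dog E dog S => south south dog south south south south south south south dog south dog S   [E -> south]
south south dog south south south south south south south dog south dog S => south south dog south south south south south south south dog south dog that   [S -> that]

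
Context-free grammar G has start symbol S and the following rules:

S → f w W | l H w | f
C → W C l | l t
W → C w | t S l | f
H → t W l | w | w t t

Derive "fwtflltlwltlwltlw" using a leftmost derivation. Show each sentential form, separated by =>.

S=>fwW=>fwCw=>fwWClw=>fwCwClw=>fwWClwClw=>fwCwClwClw=>fwWClwClwClw=>fwtSlClwClwClw=>fwtflClwClwClw=>fwtflltlwClwClw=>fwtflltlwltlwClw=>fwtflltlwltlwltlw

S => fwW   [S → f w W]
fwW => fwCw   [W → C w]
fwCw => fwWClw   [C → W C l]
fwWClw => fwCwClw   [W → C w]
fwCwClw => fwWClwClw   [C → W C l]
fwWClwClw => fwCwClwClw   [W → C w]
fwCwClwClw => fwWClwClwClw   [C → W C l]
fwWClwClwClw => fwtSlClwClwClw   [W → t S l]
fwtSlClwClwClw => fwtflClwClwClw   [S → f]
fwtflClwClwClw => fwtflltlwClwClw   [C → l t]
fwtflltlwClwClw => fwtflltlwltlwClw   [C → l t]
fwtflltlwltlwClw => fwtflltlwltlwltlw   [C → l t]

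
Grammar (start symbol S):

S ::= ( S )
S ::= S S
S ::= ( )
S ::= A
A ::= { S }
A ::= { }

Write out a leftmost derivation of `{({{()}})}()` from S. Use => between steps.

S => SS => AS => {S}S => {(S)}S => {(A)}S => {({S})}S => {({A})}S => {({{S}})}S => {({{()}})}S => {({{()}})}()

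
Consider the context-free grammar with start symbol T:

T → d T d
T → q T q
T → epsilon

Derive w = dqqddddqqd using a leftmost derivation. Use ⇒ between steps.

T ⇒ dTd   [T → d T d]
dTd ⇒ dqTqd   [T → q T q]
dqTqd ⇒ dqqTqqd   [T → q T q]
dqqTqqd ⇒ dqqdTdqqd   [T → d T d]
dqqdTdqqd ⇒ dqqddTddqqd   [T → d T d]
dqqddTddqqd ⇒ dqqddddqqd   [T → epsilon]

T⇒dTd⇒dqTqd⇒dqqTqqd⇒dqqdTdqqd⇒dqqddTddqqd⇒dqqddddqqd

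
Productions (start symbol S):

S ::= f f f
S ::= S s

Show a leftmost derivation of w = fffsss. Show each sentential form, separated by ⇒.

S⇒Ss⇒Sss⇒Ssss⇒fffsss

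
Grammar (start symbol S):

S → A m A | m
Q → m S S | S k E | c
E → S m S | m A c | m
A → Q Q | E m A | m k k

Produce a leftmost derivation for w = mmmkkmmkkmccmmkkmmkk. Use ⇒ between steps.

S⇒AmA⇒EmAmA⇒mAcmAmA⇒mQQcmAmA⇒mmSSQcmAmA⇒mmAmASQcmAmA⇒mmmkkmASQcmAmA⇒mmmkkmmkkSQcmAmA⇒mmmkkmmkkmQcmAmA⇒mmmkkmmkkmccmAmA⇒mmmkkmmkkmccmmkkmA⇒mmmkkmmkkmccmmkkmmkk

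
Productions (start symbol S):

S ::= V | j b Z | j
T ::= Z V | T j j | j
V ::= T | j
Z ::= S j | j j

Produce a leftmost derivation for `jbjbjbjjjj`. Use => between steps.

S => jbZ => jbSj => jbjbZj => jbjbSjj => jbjbjbZjj => jbjbjbjjjj

S => jbZ   [S ::= j b Z]
jbZ => jbSj   [Z ::= S j]
jbSj => jbjbZj   [S ::= j b Z]
jbjbZj => jbjbSjj   [Z ::= S j]
jbjbSjj => jbjbjbZjj   [S ::= j b Z]
jbjbjbZjj => jbjbjbjjjj   [Z ::= j j]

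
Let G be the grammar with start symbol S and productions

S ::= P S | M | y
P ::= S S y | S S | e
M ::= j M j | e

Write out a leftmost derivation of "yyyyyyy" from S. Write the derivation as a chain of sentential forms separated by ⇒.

S ⇒ PS   [S ::= P S]
PS ⇒ SSyS   [P ::= S S y]
SSyS ⇒ PSSyS   [S ::= P S]
PSSyS ⇒ SSySSyS   [P ::= S S y]
SSySSyS ⇒ ySySSyS   [S ::= y]
ySySSyS ⇒ yyySSyS   [S ::= y]
yyySSyS ⇒ yyyySyS   [S ::= y]
yyyySyS ⇒ yyyyyyS   [S ::= y]
yyyyyyS ⇒ yyyyyyy   [S ::= y]

S⇒PS⇒SSyS⇒PSSyS⇒SSySSyS⇒ySySSyS⇒yyySSyS⇒yyyySyS⇒yyyyyyS⇒yyyyyyy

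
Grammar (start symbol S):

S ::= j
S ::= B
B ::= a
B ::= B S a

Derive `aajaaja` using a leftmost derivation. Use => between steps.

S => B   [S ::= B]
B => BSa   [B ::= B S a]
BSa => BSaSa   [B ::= B S a]
BSaSa => aSaSa   [B ::= a]
aSaSa => aBaSa   [S ::= B]
aBaSa => aBSaaSa   [B ::= B S a]
aBSaaSa => aaSaaSa   [B ::= a]
aaSaaSa => aajaaSa   [S ::= j]
aajaaSa => aajaaja   [S ::= j]

S=>B=>BSa=>BSaSa=>aSaSa=>aBaSa=>aBSaaSa=>aaSaaSa=>aajaaSa=>aajaaja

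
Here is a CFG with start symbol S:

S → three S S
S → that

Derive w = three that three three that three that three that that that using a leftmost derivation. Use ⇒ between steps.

S ⇒ three S S ⇒ three that S ⇒ three that three S S ⇒ three that three three S S S ⇒ three that three three that S S ⇒ three that three three that three S S S ⇒ three that three three that three that S S ⇒ three that three three that three that three S S S ⇒ three that three three that three that three that S S ⇒ three that three three that three that three that that S ⇒ three that three three that three that three that that that

S ⇒ three S S   [S → three S S]
three S S ⇒ three that S   [S → that]
three that S ⇒ three that three S S   [S → three S S]
three that three S S ⇒ three that three three S S S   [S → three S S]
three that three three S S S ⇒ three that three three that S S   [S → that]
three that three three that S S ⇒ three that three three that three S S S   [S → three S S]
three that three three that three S S S ⇒ three that three three that three that S S   [S → that]
three that three three that three that S S ⇒ three that three three that three that three S S S   [S → three S S]
three that three three that three that three S S S ⇒ three that three three that three that three that S S   [S → that]
three that three three that three that three that S S ⇒ three that three three that three that three that that S   [S → that]
three that three three that three that three that that S ⇒ three that three three that three that three that that that   [S → that]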